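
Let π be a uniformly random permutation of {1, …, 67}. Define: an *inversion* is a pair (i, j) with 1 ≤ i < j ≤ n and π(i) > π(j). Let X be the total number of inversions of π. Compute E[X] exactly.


Write X = Σ X_I over the C(67, 2) = 2211 pairs i < j, with X_I the indicator of one inversion.
There are 2211 indicators.
For each fixed pair i < j, the values π(i) and π(j) are two distinct elements of {1, …, 67} in uniformly random order; by symmetry P[π(i) > π(j)] = 1/2.
By linearity: E[X] = 2211 · (1/2) = C(67, 2) · (1/2) = 2211/2 = 2211/2 ≈ 1105.5000.

E[X] = 2211/2 = 1105.5000.


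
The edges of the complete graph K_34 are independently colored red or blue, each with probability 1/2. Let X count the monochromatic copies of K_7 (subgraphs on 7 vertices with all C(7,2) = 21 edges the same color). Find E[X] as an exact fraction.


Let X = Σ_S X_S over the C(34, 7) = 5379616 subsets S of size 7, where X_S = 1 if the K_7 on S is monochromatic.
For a fixed S, the K_7 on S has C(7, 2) = 21 edges. P[all 21 edges red] = (1/2)^21, and likewise for blue, so P[monochromatic] = 2·(1/2)^21 = 2^{1 − 21} = 1/1048576.
Summing: E[X] = C(34, 7) · 2^{1 − 21} = 5379616 · 1/1048576 = 168113/32768.
Numerically: E[X] ≈ 5.130.

E[X] = C(34,7)·2^(1−C(7,2)) = 168113/32768 ≈ 5.130.


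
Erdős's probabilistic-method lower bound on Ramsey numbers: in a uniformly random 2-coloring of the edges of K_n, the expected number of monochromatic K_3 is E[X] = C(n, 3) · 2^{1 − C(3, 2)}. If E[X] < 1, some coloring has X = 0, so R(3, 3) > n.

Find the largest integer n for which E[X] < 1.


We need C(n, 3) · 2^{1 − 3} < 1, i.e. C(n, 3) < 2^{3 − 1} = 4.
Check values of n near the boundary:
  n = 3: C(3, 3) = 1; 1 < 4? YES
  n = 4: C(4, 3) = 4; 4 < 4? NO
  n = 5: C(5, 3) = 10; 10 < 4? NO
  n = 6: C(6, 3) = 20; 20 < 4? NO
The largest n with C(n, 3) < 4 is n = 3 (where E[X] = 1/4 ≈ 0.2500). Hence R(3, 3) > 3, i.e. R(3, 3) ≥ 4.

Largest n = 3; hence R(3, 3) > 3.


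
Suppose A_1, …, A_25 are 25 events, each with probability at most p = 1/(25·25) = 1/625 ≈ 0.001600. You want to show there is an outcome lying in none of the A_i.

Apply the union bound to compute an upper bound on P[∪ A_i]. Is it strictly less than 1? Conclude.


Union bound: P[∪_{i=1}^{25} A_i] ≤ Σ_i P[A_i] ≤ 25·p = 25·(1/625) = 1/25.
Numerically: 1/25 ≈ 0.040000.
Is 1/25 < 1? YES.
Since P[∪ A_i] ≤ 1/25 < 1, the complement has P[∩ A_i^c] ≥ 1 − 1/25 = 24/25 > 0, so some outcome avoids every A_i.

25·p = 1/25 ≈ 0.040000; existence CERTIFIED by the union bound.


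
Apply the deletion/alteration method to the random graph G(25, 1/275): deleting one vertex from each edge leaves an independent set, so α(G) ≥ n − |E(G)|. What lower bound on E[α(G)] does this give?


E[|E(G)|] = C(25, 2)·p = 300 · (1/275) = 12/11.
E[α(G)] ≥ n − E[|E(G)|] = 25 − 12/11 = 263/11.
Numerically: ≈ 23.909091.
(This is only a lower bound; the true E[α(G)] may be larger.)

E[α(G)] ≥ 263/11 ≈ 23.909091.


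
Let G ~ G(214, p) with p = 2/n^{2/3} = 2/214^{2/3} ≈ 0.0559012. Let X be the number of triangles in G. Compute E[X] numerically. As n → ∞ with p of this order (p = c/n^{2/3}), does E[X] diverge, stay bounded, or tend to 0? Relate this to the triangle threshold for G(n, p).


Number of potential triangles: C(214, 3) = 1610564.
Each occurs with probability p³ ≈ (0.0559012)³ ≈ 1.74687746e-04.
By linearity: E[X] = C(214, 3)·p³ ≈ 1610564 · 1.74687746e-04 ≈ 281.345794.
Since α = 2/3 < 1, p = c/n^{2/3} ≫ 1/n is above the triangle threshold p ~ 1/n. Asymptotically E[X] ~ (c³/6)·n^{3(1−α)} = (2³/6)·n^{1} → ∞; triangles are abundant w.h.p.

E[X] ≈ 281.345794; in regime p = Θ(1/n^{2/3}) E[X] diverges (above the triangle threshold p ~ 1/n).


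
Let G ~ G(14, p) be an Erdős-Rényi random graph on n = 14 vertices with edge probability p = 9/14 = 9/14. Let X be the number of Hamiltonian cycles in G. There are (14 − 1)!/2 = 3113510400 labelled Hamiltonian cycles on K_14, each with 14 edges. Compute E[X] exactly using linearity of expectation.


K_14 has (14 − 1)!/2 = 3113510400 labelled Hamiltonian cycles.
For each such Hamiltonian cycle H, let X_H = 1 if all 14 edges of H are present in G. Then P[X_H = 1] = p^{14} = (9/14)^{14} = 22876792454961/11112006825558016.
By linearity: E[X] = Σ_H E[X_H] = 3113510400 · p^{14} = 3113510400 · 22876792454961/11112006825558016 = 19873641525435994725/3100448333024.
Numerically: E[X] ≈ 6.41e+06.

E[X] = 3113510400 · (9/14)^{14} = 19873641525435994725/3100448333024 ≈ 6.41e+06.


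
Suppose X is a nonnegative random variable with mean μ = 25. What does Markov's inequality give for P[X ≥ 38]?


μ = E[X] = 25, a = 38.
Markov: P[X ≥ 38] ≤ μ/a = (25)/38 = 25/38.
Numerically: ≈ 0.658.
(Since a = 38 > μ = 25.000, the bound 25/38 is < 1 and informative.)

P[X ≥ 38] ≤ 25/38 ≈ 0.658.


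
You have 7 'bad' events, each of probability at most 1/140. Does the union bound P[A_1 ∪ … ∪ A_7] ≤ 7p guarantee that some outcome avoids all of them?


Union bound: P[∪_{i=1}^{7} A_i] ≤ Σ_i P[A_i] ≤ 7·p = 7·(1/140) = 1/20.
Numerically: 1/20 ≈ 0.05000.
Is 1/20 < 1? YES.
Since P[∪ A_i] ≤ 1/20 < 1, the complement has P[∩ A_i^c] ≥ 1 − 1/20 = 19/20 > 0, so some outcome avoids every A_i.

7·p = 1/20 ≈ 0.05000; existence CERTIFIED by the union bound.


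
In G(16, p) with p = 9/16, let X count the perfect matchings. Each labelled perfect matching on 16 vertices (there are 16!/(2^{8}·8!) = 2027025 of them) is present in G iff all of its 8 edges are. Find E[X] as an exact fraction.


K_16 has 16!/(2^{8}·8!) = 2027025 labelled perfect matchings.
For each such perfect matching H, let X_H = 1 if all 8 edges of H are present in G. Then P[X_H = 1] = p^{8} = (9/16)^{8} = 43046721/4294967296.
By linearity: E[X] = Σ_H E[X_H] = 2027025 · p^{8} = 2027025 · 43046721/4294967296 = 87256779635025/4294967296.
Numerically: E[X] ≈ 2.032e+04.

E[X] = 2027025 · (9/16)^{8} = 87256779635025/4294967296 ≈ 2.032e+04.


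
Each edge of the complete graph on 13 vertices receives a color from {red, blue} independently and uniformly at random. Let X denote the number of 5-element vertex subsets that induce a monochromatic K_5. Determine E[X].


Let X = Σ_S X_S over the C(13, 5) = 1287 subsets S of size 5, where X_S = 1 if the K_5 on S is monochromatic.
For a fixed S, the K_5 on S has C(5, 2) = 10 edges. P[all 10 edges red] = (1/2)^10, and likewise for blue, so P[monochromatic] = 2·(1/2)^10 = 2^{1 − 10} = 1/512.
By linearity of expectation: E[X] = C(13, 5) · 2^{1 − 10} = 1287 · 1/512 = 1287/512.
Numerically: E[X] ≈ 2.514.

E[X] = C(13,5)·2^(1−C(5,2)) = 1287/512 ≈ 2.514.


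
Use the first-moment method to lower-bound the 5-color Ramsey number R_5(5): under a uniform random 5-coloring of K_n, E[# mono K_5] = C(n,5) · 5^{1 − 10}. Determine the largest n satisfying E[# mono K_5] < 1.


We need C(n, 5) · 5^{1 − 10} < 1, i.e. C(n, 5) < 5^{10 − 1} = 1953125.
Check values of n near the boundary:
  n = 44: C(44, 5) = 1086008; 1086008 < 1953125? YES
  n = 45: C(45, 5) = 1221759; 1221759 < 1953125? YES
  n = 46: C(46, 5) = 1370754; 1370754 < 1953125? YES
  n = 47: C(47, 5) = 1533939; 1533939 < 1953125? YES
  n = 48: C(48, 5) = 1712304; 1712304 < 1953125? YES
  n = 49: C(49, 5) = 1906884; 1906884 < 1953125? YES
  n = 50: C(50, 5) = 2118760; 2118760 < 1953125? NO
The largest n with C(n, 5) < 1953125 is n = 49 (where E[X] = 1906884/1953125 ≈ 0.976325). Hence R_5(5) > 49, i.e. R_5(5) ≥ 50.

Largest n = 49; hence R_5(5) > 49.


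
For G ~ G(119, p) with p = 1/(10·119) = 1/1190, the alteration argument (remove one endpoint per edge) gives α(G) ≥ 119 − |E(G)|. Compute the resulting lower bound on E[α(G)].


E[|E(G)|] = C(119, 2)·p = 7021 · (1/1190) = 59/10.
E[α(G)] ≥ n − E[|E(G)|] = 119 − 59/10 = 1131/10.
Numerically: ≈ 113.100000.
(This is only a lower bound; the true E[α(G)] may be larger.)

E[α(G)] ≥ 1131/10 ≈ 113.100000.


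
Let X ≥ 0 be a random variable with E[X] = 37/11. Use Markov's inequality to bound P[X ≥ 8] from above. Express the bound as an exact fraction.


μ = E[X] = 37/11, a = 8.
Markov: P[X ≥ 8] ≤ μ/a = (37/11)/8 = 37/88.
Numerically: ≈ 0.420.
(Since a = 8 > μ = 3.364, the bound 37/88 is < 1 and informative.)

P[X ≥ 8] ≤ 37/88 ≈ 0.420.


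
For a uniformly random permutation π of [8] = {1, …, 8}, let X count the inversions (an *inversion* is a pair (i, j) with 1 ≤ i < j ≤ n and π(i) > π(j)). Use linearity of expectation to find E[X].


Write X = Σ X_I over the C(8, 2) = 28 pairs i < j, with X_I the indicator of one inversion.
There are 28 indicators.
For each fixed pair i < j, the values π(i) and π(j) are two distinct elements of {1, …, 8} in uniformly random order; by symmetry P[π(i) > π(j)] = 1/2.
By linearity: E[X] = 28 · (1/2) = C(8, 2) · (1/2) = 28/2 = 14 ≈ 14.0000.

E[X] = 14 = 14.0000.


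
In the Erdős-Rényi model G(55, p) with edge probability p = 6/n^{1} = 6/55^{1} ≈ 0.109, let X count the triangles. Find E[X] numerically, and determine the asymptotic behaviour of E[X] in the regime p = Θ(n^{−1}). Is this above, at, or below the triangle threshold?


Number of potential triangles: C(55, 3) = 26235.
Each occurs with probability p³ ≈ (0.109)³ ≈ 1.29827e-03.
By linearity: E[X] = C(55, 3)·p³ ≈ 26235 · 1.29827e-03 ≈ 34.060.
Here α = 1, so p = 6/n is exactly at the triangle threshold p ~ 1/n. Asymptotically E[X] → c³/6 = 6³/6 = 36 ≈ 36.000, a bounded constant. In this regime the triangle count is asymptotically Poisson(c³/6).

E[X] ≈ 34.060; in regime p = Θ(1/n^{1}) E[X] stays bounded (at the triangle threshold p ~ 1/n).


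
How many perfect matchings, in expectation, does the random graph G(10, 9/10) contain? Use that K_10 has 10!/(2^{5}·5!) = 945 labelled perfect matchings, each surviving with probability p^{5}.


K_10 has 10!/(2^{5}·5!) = 945 labelled perfect matchings.
For each such perfect matching H, let X_H = 1 if all 5 edges of H are present in G. Then P[X_H = 1] = p^{5} = (9/10)^{5} = 59049/100000.
By linearity of expectation: E[X] = Σ_H E[X_H] = 945 · p^{5} = 945 · 59049/100000 = 11160261/20000.
Numerically: E[X] ≈ 558.

E[X] = 945 · (9/10)^{5} = 11160261/20000 ≈ 558.


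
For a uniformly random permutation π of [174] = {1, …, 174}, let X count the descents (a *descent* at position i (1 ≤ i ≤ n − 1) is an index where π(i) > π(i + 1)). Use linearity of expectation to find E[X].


Write X = Σ X_I over i = 1, …, 173, with X_I the indicator of one descent.
There are 173 indicators.
For each fixed i, the pair (π(i), π(i+1)) is a uniformly random ordered pair of distinct values from {1, …, 174}; by symmetry P[π(i) > π(i+1)] = 1/2.
By linearity: E[X] = 173 · (1/2) = (174 − 1) · (1/2) = 173/2 ≈ 86.500000.

E[X] = 173/2 = 86.500000.


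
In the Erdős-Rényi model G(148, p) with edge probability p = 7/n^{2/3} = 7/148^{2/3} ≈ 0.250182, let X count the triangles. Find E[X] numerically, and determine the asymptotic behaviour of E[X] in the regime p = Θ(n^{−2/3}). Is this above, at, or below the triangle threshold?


Number of potential triangles: C(148, 3) = 529396.
Each occurs with probability p³ ≈ (0.250182)³ ≈ 1.56592403e-02.
By linearity: E[X] = C(148, 3)·p³ ≈ 529396 · 1.56592403e-02 ≈ 8289.939189.
Since α = 2/3 < 1, p = c/n^{2/3} ≫ 1/n is above the triangle threshold p ~ 1/n. Asymptotically E[X] ~ (c³/6)·n^{3(1−α)} = (7³/6)·n^{1} → ∞; triangles are abundant w.h.p.

E[X] ≈ 8289.939189; in regime p = Θ(1/n^{2/3}) E[X] diverges (above the triangle threshold p ~ 1/n).


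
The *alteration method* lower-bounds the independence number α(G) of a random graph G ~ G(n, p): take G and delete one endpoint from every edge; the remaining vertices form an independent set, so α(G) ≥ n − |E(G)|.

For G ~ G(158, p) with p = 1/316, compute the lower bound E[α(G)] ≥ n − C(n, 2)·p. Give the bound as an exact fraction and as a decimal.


E[|E(G)|] = C(158, 2)·p = 12403 · (1/316) = 157/4.
E[α(G)] ≥ n − E[|E(G)|] = 158 − 157/4 = 475/4.
Numerically: ≈ 118.75000.
(This is only a lower bound; the true E[α(G)] may be larger.)

E[α(G)] ≥ 475/4 ≈ 118.75000.


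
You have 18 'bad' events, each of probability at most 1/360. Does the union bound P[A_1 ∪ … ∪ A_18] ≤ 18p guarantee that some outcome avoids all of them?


Union bound: P[∪_{i=1}^{18} A_i] ≤ Σ_i P[A_i] ≤ 18·p = 18·(1/360) = 1/20.
Numerically: 1/20 ≈ 0.05000.
Is 1/20 < 1? YES.
Since P[∪ A_i] ≤ 1/20 < 1, the complement has P[∩ A_i^c] ≥ 1 − 1/20 = 19/20 > 0, so some outcome avoids every A_i.

18·p = 1/20 ≈ 0.05000; existence CERTIFIED by the union bound.


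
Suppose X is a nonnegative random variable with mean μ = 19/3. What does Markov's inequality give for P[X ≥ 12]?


μ = E[X] = 19/3, a = 12.
Markov: P[X ≥ 12] ≤ μ/a = (19/3)/12 = 19/36.
Numerically: ≈ 0.5278.
(Since a = 12 > μ = 6.3333, the bound 19/36 is < 1 and informative.)

P[X ≥ 12] ≤ 19/36 ≈ 0.5278.


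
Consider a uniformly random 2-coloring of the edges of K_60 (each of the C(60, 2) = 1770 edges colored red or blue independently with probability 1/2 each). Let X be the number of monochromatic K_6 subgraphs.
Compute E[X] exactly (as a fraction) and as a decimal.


Let X = Σ_S X_S over the C(60, 6) = 50063860 subsets S of size 6, where X_S = 1 if the K_6 on S is monochromatic.
For a fixed S, the K_6 on S has C(6, 2) = 15 edges. P[all 15 edges red] = (1/2)^15, and likewise for blue, so P[monochromatic] = 2·(1/2)^15 = 2^{1 − 15} = 1/16384.
By linearity of expectation: E[X] = C(60, 6) · 2^{1 − 15} = 50063860 · 1/16384 = 12515965/4096.
Numerically: E[X] ≈ 3055.6555.

E[X] = C(60,6)·2^(1−C(6,2)) = 12515965/4096 ≈ 3055.6555.


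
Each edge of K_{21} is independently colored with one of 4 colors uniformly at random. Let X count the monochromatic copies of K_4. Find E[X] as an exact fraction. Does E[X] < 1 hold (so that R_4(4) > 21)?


E[X] = C(21, 4) · 4^{1 − 6} = 5985 · 4^{−5} = 5985/1024.
As a reduced fraction: E[X] = 5985/1024 ≈ 5.845.
Is E[X] < 1? NO.
Since E[X] ≥ 1, the first-moment bound is inconclusive at n = 21; it does NOT by itself certify R_4(4) > 21.

E[X] = 5985/1024 ≈ 5.845; E[X] ≥ 1; first-moment method inconclusive here.


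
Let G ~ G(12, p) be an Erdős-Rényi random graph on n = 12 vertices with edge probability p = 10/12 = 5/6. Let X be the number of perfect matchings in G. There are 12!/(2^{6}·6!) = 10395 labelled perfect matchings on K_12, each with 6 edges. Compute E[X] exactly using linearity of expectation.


K_12 has 12!/(2^{6}·6!) = 10395 labelled perfect matchings.
For each such perfect matching H, let X_H = 1 if all 6 edges of H are present in G. Then P[X_H = 1] = p^{6} = (5/6)^{6} = 15625/46656.
By linearity: E[X] = Σ_H E[X_H] = 10395 · p^{6} = 10395 · 15625/46656 = 6015625/1728.
Numerically: E[X] ≈ 3481.

E[X] = 10395 · (5/6)^{6} = 6015625/1728 ≈ 3481.


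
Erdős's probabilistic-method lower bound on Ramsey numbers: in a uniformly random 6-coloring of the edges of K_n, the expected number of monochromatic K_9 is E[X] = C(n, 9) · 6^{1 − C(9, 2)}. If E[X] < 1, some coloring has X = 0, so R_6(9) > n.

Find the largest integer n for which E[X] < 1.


We need C(n, 9) · 6^{1 − 36} < 1, i.e. C(n, 9) < 6^{36 − 1} = 1719070799748422591028658176.
Check values of n near the boundary:
  n = 4405: C(4405, 9) = 1706862792900636302463627150; 1706862792900636302463627150 < 1719070799748422591028658176? YES
  n = 4406: C(4406, 9) = 1710356485221788389505285700; 1710356485221788389505285700 < 1719070799748422591028658176? YES
  n = 4407: C(4407, 9) = 1713856532599459170657070050; 1713856532599459170657070050 < 1719070799748422591028658176? YES
  n = 4408: C(4408, 9) = 1717362945146264156457459600; 1717362945146264156457459600 < 1719070799748422591028658176? YES
  n = 4409: C(4409, 9) = 1720875732988608787686577131; 1720875732988608787686577131 < 1719070799748422591028658176? NO
The largest n with C(n, 9) < 1719070799748422591028658176 is n = 4408 (where E[X] = 35778394690547169926197075/35813974994758803979763712 ≈ 0.999). Hence R_6(9) > 4408, i.e. R_6(9) ≥ 4409.

Largest n = 4408; hence R_6(9) > 4408.


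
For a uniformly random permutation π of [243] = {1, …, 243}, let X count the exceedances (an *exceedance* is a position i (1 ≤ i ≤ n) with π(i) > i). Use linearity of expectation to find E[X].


Write X = Σ_{i=1}^{243} X_i, where X_i = 1_{π(i) > i}.
For each fixed i, π(i) is uniform over {1, …, 243} (marginal of a uniform permutation), so P[π(i) > i] = (n − i)/n. Summing: Σ_{i=1}^{243} (n − i)/n = (0 + 1 + … + 242)/243 = 243(243 − 1)/(2·243) = (243 − 1)/2.
Hence E[X] = Σ_{i=1}^{243} (243 − i)/243 = 121 ≈ 121.0000.

E[X] = 121 = 121.0000.


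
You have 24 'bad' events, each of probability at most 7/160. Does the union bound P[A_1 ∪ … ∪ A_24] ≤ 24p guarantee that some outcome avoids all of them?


Union bound: P[∪_{i=1}^{24} A_i] ≤ Σ_i P[A_i] ≤ 24·p = 24·(7/160) = 21/20.
Numerically: 21/20 ≈ 1.050.
Is 21/20 < 1? NO.
Since the bound 21/20 is ≥ 1, the union bound is uninformative here; it does NOT by itself certify existence.

24·p = 21/20 ≈ 1.050; existence NOT certified by the union bound.


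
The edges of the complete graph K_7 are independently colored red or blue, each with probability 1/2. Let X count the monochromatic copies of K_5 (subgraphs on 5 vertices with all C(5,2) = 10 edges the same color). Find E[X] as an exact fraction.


Let X = Σ_S X_S over the C(7, 5) = 21 subsets S of size 5, where X_S = 1 if the K_5 on S is monochromatic.
For a fixed S, the K_5 on S has C(5, 2) = 10 edges. P[all 10 edges red] = (1/2)^10, and likewise for blue, so P[monochromatic] = 2·(1/2)^10 = 2^{1 − 10} = 1/512.
By linearity of expectation: E[X] = C(7, 5) · 2^{1 − 10} = 21 · 1/512 = 21/512.
Numerically: E[X] ≈ 0.0410.

E[X] = C(7,5)·2^(1−C(5,2)) = 21/512 ≈ 0.0410.


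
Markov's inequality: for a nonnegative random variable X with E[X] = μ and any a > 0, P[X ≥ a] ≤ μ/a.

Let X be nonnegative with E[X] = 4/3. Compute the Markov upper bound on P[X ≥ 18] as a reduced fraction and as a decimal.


μ = E[X] = 4/3, a = 18.
Markov: P[X ≥ 18] ≤ μ/a = (4/3)/18 = 2/27.
Numerically: ≈ 0.0741.
(Since a = 18 > μ = 1.3333, the bound 2/27 is < 1 and informative.)

P[X ≥ 18] ≤ 2/27 ≈ 0.0741.


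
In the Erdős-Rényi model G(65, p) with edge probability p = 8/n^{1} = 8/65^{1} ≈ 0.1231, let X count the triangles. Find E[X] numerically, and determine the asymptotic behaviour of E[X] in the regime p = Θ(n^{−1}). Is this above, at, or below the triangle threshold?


Number of potential triangles: C(65, 3) = 43680.
Each occurs with probability p³ ≈ (0.1231)³ ≈ 1.864360e-03.
By linearity: E[X] = C(65, 3)·p³ ≈ 43680 · 1.864360e-03 ≈ 81.4353.
Here α = 1, so p = 8/n is exactly at the triangle threshold p ~ 1/n. Asymptotically E[X] → c³/6 = 8³/6 = 256/3 ≈ 85.3333, a bounded constant. In this regime the triangle count is asymptotically Poisson(c³/6).

E[X] ≈ 81.4353; in regime p = Θ(1/n^{1}) E[X] stays bounded (at the triangle threshold p ~ 1/n).


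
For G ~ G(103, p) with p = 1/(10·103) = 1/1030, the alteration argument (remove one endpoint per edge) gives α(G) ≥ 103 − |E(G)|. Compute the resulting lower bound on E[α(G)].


E[|E(G)|] = C(103, 2)·p = 5253 · (1/1030) = 51/10.
E[α(G)] ≥ n − E[|E(G)|] = 103 − 51/10 = 979/10.
Numerically: ≈ 97.9000.
(This is only a lower bound; the true E[α(G)] may be larger.)

E[α(G)] ≥ 979/10 ≈ 97.9000.


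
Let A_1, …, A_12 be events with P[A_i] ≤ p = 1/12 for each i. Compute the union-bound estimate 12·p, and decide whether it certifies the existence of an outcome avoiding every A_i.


Union bound: P[∪_{i=1}^{12} A_i] ≤ Σ_i P[A_i] ≤ 12·p = 12·(1/12) = 1.
Numerically: 1 ≈ 1.0000000.
Is 1 < 1? NO.
Since the bound 1 is ≥ 1, the union bound is uninformative here; it does NOT by itself certify existence.

12·p = 1 ≈ 1.0000000; existence NOT certified by the union bound.


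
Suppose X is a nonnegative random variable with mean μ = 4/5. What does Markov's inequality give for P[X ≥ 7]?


μ = E[X] = 4/5, a = 7.
Markov: P[X ≥ 7] ≤ μ/a = (4/5)/7 = 4/35.
Numerically: ≈ 0.114.
(Since a = 7 > μ = 0.800, the bound 4/35 is < 1 and informative.)

P[X ≥ 7] ≤ 4/35 ≈ 0.114.


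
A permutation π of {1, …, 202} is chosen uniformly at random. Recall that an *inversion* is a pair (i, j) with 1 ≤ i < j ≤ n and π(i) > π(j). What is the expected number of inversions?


Write X = Σ X_I over the C(202, 2) = 20301 pairs i < j, with X_I the indicator of one inversion.
There are 20301 indicators.
For each fixed pair i < j, the values π(i) and π(j) are two distinct elements of {1, …, 202} in uniformly random order; by symmetry P[π(i) > π(j)] = 1/2.
By linearity: E[X] = 20301 · (1/2) = C(202, 2) · (1/2) = 20301/2 = 20301/2 ≈ 10150.500000.

E[X] = 20301/2 = 10150.500000.


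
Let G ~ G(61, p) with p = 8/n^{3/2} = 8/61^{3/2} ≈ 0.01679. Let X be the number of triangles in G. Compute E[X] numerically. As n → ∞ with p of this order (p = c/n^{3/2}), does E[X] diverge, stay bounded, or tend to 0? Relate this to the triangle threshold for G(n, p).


Number of potential triangles: C(61, 3) = 35990.
Each occurs with probability p³ ≈ (0.01679)³ ≈ 4.734626e-06.
By linearity: E[X] = C(61, 3)·p³ ≈ 35990 · 4.734626e-06 ≈ 0.1704.
Since α = 3/2 > 1, p = c/n^{3/2} = o(1/n) is below the triangle threshold p ~ 1/n. Asymptotically E[X] ~ (c³/6)·n^{3(1−α)} = (8³/6)·n^{-1.5} → 0, so by Markov's inequality G has no triangles w.h.p.

E[X] ≈ 0.1704; in regime p = Θ(1/n^{3/2}) E[X] tends to 0 (below the triangle threshold p ~ 1/n).


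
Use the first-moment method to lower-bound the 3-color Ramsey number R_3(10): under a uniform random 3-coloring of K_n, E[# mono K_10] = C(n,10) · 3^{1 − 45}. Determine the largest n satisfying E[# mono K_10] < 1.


We need C(n, 10) · 3^{1 − 45} < 1, i.e. C(n, 10) < 3^{45 − 1} = 984770902183611232881.
Check values of n near the boundary:
  n = 570: C(570, 10) = 921524823451961408691; 921524823451961408691 < 984770902183611232881? YES
  n = 571: C(571, 10) = 937951290893172842001; 937951290893172842001 < 984770902183611232881? YES
  n = 572: C(572, 10) = 954640815642161682606; 954640815642161682606 < 984770902183611232881? YES
  n = 573: C(573, 10) = 971597135635805762226; 971597135635805762226 < 984770902183611232881? YES
  n = 574: C(574, 10) = 988824035203816502691; 988824035203816502691 < 984770902183611232881? NO
  n = 575: C(575, 10) = 1006325345561406175305; 1006325345561406175305 < 984770902183611232881? NO
  n = 576: C(576, 10) = 1024104945306307344480; 1024104945306307344480 < 984770902183611232881? NO
The largest n with C(n, 10) < 984770902183611232881 is n = 573 (where E[X] = 35985079097622435638/36472996377170786403 ≈ 0.9866). Hence R_3(10) > 573, i.e. R_3(10) ≥ 574.

Largest n = 573; hence R_3(10) > 573.


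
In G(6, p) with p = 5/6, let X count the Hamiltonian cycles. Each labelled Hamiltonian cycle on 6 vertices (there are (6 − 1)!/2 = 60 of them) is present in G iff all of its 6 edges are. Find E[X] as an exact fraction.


K_6 has (6 − 1)!/2 = 60 labelled Hamiltonian cycles.
For each such Hamiltonian cycle H, let X_H = 1 if all 6 edges of H are present in G. Then P[X_H = 1] = p^{6} = (5/6)^{6} = 15625/46656.
Summing the indicators: E[X] = Σ_H E[X_H] = 60 · p^{6} = 60 · 15625/46656 = 78125/3888.
Numerically: E[X] ≈ 20.09.

E[X] = 60 · (5/6)^{6} = 78125/3888 ≈ 20.09.


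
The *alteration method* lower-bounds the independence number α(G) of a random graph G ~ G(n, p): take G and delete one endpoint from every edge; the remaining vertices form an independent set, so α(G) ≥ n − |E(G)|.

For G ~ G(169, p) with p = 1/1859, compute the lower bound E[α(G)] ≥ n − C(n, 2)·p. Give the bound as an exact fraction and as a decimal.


E[|E(G)|] = C(169, 2)·p = 14196 · (1/1859) = 84/11.
E[α(G)] ≥ n − E[|E(G)|] = 169 − 84/11 = 1775/11.
Numerically: ≈ 161.36364.
(This is only a lower bound; the true E[α(G)] may be larger.)

E[α(G)] ≥ 1775/11 ≈ 161.36364.


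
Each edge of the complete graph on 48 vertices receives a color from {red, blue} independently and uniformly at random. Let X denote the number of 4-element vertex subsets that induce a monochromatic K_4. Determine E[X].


Let X = Σ_S X_S over the C(48, 4) = 194580 subsets S of size 4, where X_S = 1 if the K_4 on S is monochromatic.
For a fixed S, the K_4 on S has C(4, 2) = 6 edges. P[all 6 edges red] = (1/2)^6, and likewise for blue, so P[monochromatic] = 2·(1/2)^6 = 2^{1 − 6} = 1/32.
By linearity: E[X] = C(48, 4) · 2^{1 − 6} = 194580 · 1/32 = 48645/8.
Numerically: E[X] ≈ 6080.6250.

E[X] = C(48,4)·2^(1−C(4,2)) = 48645/8 ≈ 6080.6250.


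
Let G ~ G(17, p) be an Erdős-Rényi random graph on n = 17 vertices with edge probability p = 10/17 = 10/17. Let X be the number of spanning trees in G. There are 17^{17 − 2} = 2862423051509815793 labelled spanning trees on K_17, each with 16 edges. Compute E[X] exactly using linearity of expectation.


K_17 has 17^{17 − 2} = 2862423051509815793 labelled spanning trees.
For each such spanning tree H, let X_H = 1 if all 16 edges of H are present in G. Then P[X_H = 1] = p^{16} = (10/17)^{16} = 10000000000000000/48661191875666868481.
Summing the indicators: E[X] = Σ_H E[X_H] = 2862423051509815793 · p^{16} = 2862423051509815793 · 10000000000000000/48661191875666868481 = 10000000000000000/17.
Numerically: E[X] ≈ 5.882e+14.

E[X] = 2862423051509815793 · (10/17)^{16} = 10000000000000000/17 ≈ 5.882e+14.


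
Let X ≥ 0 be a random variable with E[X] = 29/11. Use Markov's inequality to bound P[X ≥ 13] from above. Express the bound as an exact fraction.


μ = E[X] = 29/11, a = 13.
Markov: P[X ≥ 13] ≤ μ/a = (29/11)/13 = 29/143.
Numerically: ≈ 0.20280.
(Since a = 13 > μ = 2.63636, the bound 29/143 is < 1 and informative.)

P[X ≥ 13] ≤ 29/143 ≈ 0.20280.


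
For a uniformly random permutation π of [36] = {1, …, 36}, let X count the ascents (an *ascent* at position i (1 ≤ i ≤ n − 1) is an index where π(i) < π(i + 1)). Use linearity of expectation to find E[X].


Write X = Σ X_I over i = 1, …, 35, with X_I the indicator of one ascent.
There are 35 indicators.
For each fixed i, the pair (π(i), π(i+1)) is a uniformly random ordered pair of distinct values from {1, …, 36}; by symmetry P[π(i) < π(i+1)] = 1/2.
By linearity: E[X] = 35 · (1/2) = (36 − 1) · (1/2) = 35/2 ≈ 17.5000.

E[X] = 35/2 = 17.5000.


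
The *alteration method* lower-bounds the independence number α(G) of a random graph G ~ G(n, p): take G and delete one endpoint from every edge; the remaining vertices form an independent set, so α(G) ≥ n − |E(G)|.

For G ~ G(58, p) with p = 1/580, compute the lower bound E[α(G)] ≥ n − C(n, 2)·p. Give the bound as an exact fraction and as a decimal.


E[|E(G)|] = C(58, 2)·p = 1653 · (1/580) = 57/20.
E[α(G)] ≥ n − E[|E(G)|] = 58 − 57/20 = 1103/20.
Numerically: ≈ 55.15000.
(This is only a lower bound; the true E[α(G)] may be larger.)

E[α(G)] ≥ 1103/20 ≈ 55.15000.


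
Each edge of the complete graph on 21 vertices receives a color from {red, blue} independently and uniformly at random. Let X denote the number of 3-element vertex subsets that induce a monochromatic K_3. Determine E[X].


Let X = Σ_S X_S over the C(21, 3) = 1330 subsets S of size 3, where X_S = 1 if the K_3 on S is monochromatic.
For a fixed S, the K_3 on S has C(3, 2) = 3 edges. P[all 3 edges red] = (1/2)^3, and likewise for blue, so P[monochromatic] = 2·(1/2)^3 = 2^{1 − 3} = 1/4.
By linearity of expectation: E[X] = C(21, 3) · 2^{1 − 3} = 1330 · 1/4 = 665/2.
Numerically: E[X] ≈ 332.50000.

E[X] = C(21,3)·2^(1−C(3,2)) = 665/2 ≈ 332.50000.


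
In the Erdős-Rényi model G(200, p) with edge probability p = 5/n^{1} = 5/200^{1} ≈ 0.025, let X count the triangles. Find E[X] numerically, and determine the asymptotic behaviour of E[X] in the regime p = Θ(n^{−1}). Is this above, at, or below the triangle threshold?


Number of potential triangles: C(200, 3) = 1313400.
Each occurs with probability p³ ≈ (0.025)³ ≈ 1.562500e-05.
By linearity: E[X] = C(200, 3)·p³ ≈ 1313400 · 1.562500e-05 ≈ 20.5219.
Here α = 1, so p = 5/n is exactly at the triangle threshold p ~ 1/n. Asymptotically E[X] → c³/6 = 5³/6 = 125/6 ≈ 20.8333, a bounded constant. In this regime the triangle count is asymptotically Poisson(c³/6).

E[X] ≈ 20.5219; in regime p = Θ(1/n^{1}) E[X] stays bounded (at the triangle threshold p ~ 1/n).


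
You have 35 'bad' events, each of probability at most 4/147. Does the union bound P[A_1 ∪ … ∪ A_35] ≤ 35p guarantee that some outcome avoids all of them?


Union bound: P[∪_{i=1}^{35} A_i] ≤ Σ_i P[A_i] ≤ 35·p = 35·(4/147) = 20/21.
Numerically: 20/21 ≈ 0.952381.
Is 20/21 < 1? YES.
Since P[∪ A_i] ≤ 20/21 < 1, the complement has P[∩ A_i^c] ≥ 1 − 20/21 = 1/21 > 0, so some outcome avoids every A_i.

35·p = 20/21 ≈ 0.952381; existence CERTIFIED by the union bound.


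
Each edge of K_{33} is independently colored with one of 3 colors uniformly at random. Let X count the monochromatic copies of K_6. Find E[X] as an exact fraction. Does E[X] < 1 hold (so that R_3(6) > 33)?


E[X] = C(33, 6) · 3^{1 − 15} = 1107568 · 3^{−14} = 1107568/4782969.
As a reduced fraction: E[X] = 1107568/4782969 ≈ 0.23156.
Is E[X] < 1? YES.
Since E[X] < 1, there exists a 3-coloring of K_{33} with no monochromatic K_6; hence R_3(6) > 33.

E[X] = 1107568/4782969 ≈ 0.23156; E[X] < 1, so R_3(6) > 33.


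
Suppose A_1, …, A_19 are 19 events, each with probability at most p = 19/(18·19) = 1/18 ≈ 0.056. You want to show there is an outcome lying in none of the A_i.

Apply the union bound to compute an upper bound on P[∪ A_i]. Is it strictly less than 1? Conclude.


Union bound: P[∪_{i=1}^{19} A_i] ≤ Σ_i P[A_i] ≤ 19·p = 19·(1/18) = 19/18.
Numerically: 19/18 ≈ 1.056.
Is 19/18 < 1? NO.
Since the bound 19/18 is ≥ 1, the union bound is uninformative here; it does NOT by itself certify existence.

19·p = 19/18 ≈ 1.056; existence NOT certified by the union bound.


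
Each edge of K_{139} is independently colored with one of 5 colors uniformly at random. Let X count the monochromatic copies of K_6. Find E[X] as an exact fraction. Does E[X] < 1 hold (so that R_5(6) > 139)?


E[X] = C(139, 6) · 5^{1 − 15} = 8979650478 · 5^{−14} = 8979650478/6103515625.
As a reduced fraction: E[X] = 8979650478/6103515625 ≈ 1.47123.
Is E[X] < 1? NO.
Since E[X] ≥ 1, the first-moment bound is inconclusive at n = 139; it does NOT by itself certify R_5(6) > 139.

E[X] = 8979650478/6103515625 ≈ 1.47123; E[X] ≥ 1; first-moment method inconclusive here.


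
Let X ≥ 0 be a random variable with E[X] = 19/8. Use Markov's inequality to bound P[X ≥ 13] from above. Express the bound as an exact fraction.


μ = E[X] = 19/8, a = 13.
Markov: P[X ≥ 13] ≤ μ/a = (19/8)/13 = 19/104.
Numerically: ≈ 0.183.
(Since a = 13 > μ = 2.375, the bound 19/104 is < 1 and informative.)

P[X ≥ 13] ≤ 19/104 ≈ 0.183.


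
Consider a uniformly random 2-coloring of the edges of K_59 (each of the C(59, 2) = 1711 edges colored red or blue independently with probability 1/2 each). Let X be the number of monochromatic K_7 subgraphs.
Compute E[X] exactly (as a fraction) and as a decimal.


Let X = Σ_S X_S over the C(59, 7) = 341149446 subsets S of size 7, where X_S = 1 if the K_7 on S is monochromatic.
For a fixed S, the K_7 on S has C(7, 2) = 21 edges. P[all 21 edges red] = (1/2)^21, and likewise for blue, so P[monochromatic] = 2·(1/2)^21 = 2^{1 − 21} = 1/1048576.
Summing: E[X] = C(59, 7) · 2^{1 − 21} = 341149446 · 1/1048576 = 170574723/524288.
Numerically: E[X] ≈ 325.3455.

E[X] = C(59,7)·2^(1−C(7,2)) = 170574723/524288 ≈ 325.3455.


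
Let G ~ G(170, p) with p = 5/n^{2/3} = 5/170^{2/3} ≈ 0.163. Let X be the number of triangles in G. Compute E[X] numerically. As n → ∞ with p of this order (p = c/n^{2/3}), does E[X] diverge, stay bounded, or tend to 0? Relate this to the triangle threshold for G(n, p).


Number of potential triangles: C(170, 3) = 804440.
Each occurs with probability p³ ≈ (0.163)³ ≈ 4.32526e-03.
By linearity: E[X] = C(170, 3)·p³ ≈ 804440 · 4.32526e-03 ≈ 3479.412.
Since α = 2/3 < 1, p = c/n^{2/3} ≫ 1/n is above the triangle threshold p ~ 1/n. Asymptotically E[X] ~ (c³/6)·n^{3(1−α)} = (5³/6)·n^{1} → ∞; triangles are abundant w.h.p.

E[X] ≈ 3479.412; in regime p = Θ(1/n^{2/3}) E[X] diverges (above the triangle threshold p ~ 1/n).


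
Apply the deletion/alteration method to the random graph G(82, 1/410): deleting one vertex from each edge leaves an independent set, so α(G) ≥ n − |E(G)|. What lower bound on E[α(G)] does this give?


E[|E(G)|] = C(82, 2)·p = 3321 · (1/410) = 81/10.
E[α(G)] ≥ n − E[|E(G)|] = 82 − 81/10 = 739/10.
Numerically: ≈ 73.90000.
(This is only a lower bound; the true E[α(G)] may be larger.)

E[α(G)] ≥ 739/10 ≈ 73.90000.


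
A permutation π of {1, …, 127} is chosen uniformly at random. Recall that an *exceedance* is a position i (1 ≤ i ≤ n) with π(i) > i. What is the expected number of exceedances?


Write X = Σ_{i=1}^{127} X_i, where X_i = 1_{π(i) > i}.
For each fixed i, π(i) is uniform over {1, …, 127} (marginal of a uniform permutation), so P[π(i) > i] = (n − i)/n. Summing: Σ_{i=1}^{127} (n − i)/n = (0 + 1 + … + 126)/127 = 127(127 − 1)/(2·127) = (127 − 1)/2.
Hence E[X] = Σ_{i=1}^{127} (127 − i)/127 = 63 ≈ 63.000.

E[X] = 63 = 63.000.


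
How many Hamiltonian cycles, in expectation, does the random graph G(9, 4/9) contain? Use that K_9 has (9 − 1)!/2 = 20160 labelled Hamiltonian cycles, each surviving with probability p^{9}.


K_9 has (9 − 1)!/2 = 20160 labelled Hamiltonian cycles.
For each such Hamiltonian cycle H, let X_H = 1 if all 9 edges of H are present in G. Then P[X_H = 1] = p^{9} = (4/9)^{9} = 262144/387420489.
By linearity: E[X] = Σ_H E[X_H] = 20160 · p^{9} = 20160 · 262144/387420489 = 587202560/43046721.
Numerically: E[X] ≈ 13.6.

E[X] = 20160 · (4/9)^{9} = 587202560/43046721 ≈ 13.6.


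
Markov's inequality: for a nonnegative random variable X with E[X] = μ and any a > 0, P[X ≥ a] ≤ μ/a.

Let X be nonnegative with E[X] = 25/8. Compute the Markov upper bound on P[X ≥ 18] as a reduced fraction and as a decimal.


μ = E[X] = 25/8, a = 18.
Markov: P[X ≥ 18] ≤ μ/a = (25/8)/18 = 25/144.
Numerically: ≈ 0.1736.
(Since a = 18 > μ = 3.1250, the bound 25/144 is < 1 and informative.)

P[X ≥ 18] ≤ 25/144 ≈ 0.1736.


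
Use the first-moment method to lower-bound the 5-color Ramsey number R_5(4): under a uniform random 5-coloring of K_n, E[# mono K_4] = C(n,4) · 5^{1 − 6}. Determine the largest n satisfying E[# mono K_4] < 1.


We need C(n, 4) · 5^{1 − 6} < 1, i.e. C(n, 4) < 5^{6 − 1} = 3125.
Check values of n near the boundary:
  n = 12: C(12, 4) = 495; 495 < 3125? YES
  n = 13: C(13, 4) = 715; 715 < 3125? YES
  n = 14: C(14, 4) = 1001; 1001 < 3125? YES
  n = 15: C(15, 4) = 1365; 1365 < 3125? YES
  n = 16: C(16, 4) = 1820; 1820 < 3125? YES
  n = 17: C(17, 4) = 2380; 2380 < 3125? YES
  n = 18: C(18, 4) = 3060; 3060 < 3125? YES
  n = 19: C(19, 4) = 3876; 3876 < 3125? NO
  n = 20: C(20, 4) = 4845; 4845 < 3125? NO
The largest n with C(n, 4) < 3125 is n = 18 (where E[X] = 612/625 ≈ 0.979). Hence R_5(4) > 18, i.e. R_5(4) ≥ 19.

Largest n = 18; hence R_5(4) > 18.


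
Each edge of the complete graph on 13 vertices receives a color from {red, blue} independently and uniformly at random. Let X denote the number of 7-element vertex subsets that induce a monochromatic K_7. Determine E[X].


Let X = Σ_S X_S over the C(13, 7) = 1716 subsets S of size 7, where X_S = 1 if the K_7 on S is monochromatic.
For a fixed S, the K_7 on S has C(7, 2) = 21 edges. P[all 21 edges red] = (1/2)^21, and likewise for blue, so P[monochromatic] = 2·(1/2)^21 = 2^{1 − 21} = 1/1048576.
By linearity of expectation: E[X] = C(13, 7) · 2^{1 − 21} = 1716 · 1/1048576 = 429/262144.
Numerically: E[X] ≈ 0.002.

E[X] = C(13,7)·2^(1−C(7,2)) = 429/262144 ≈ 0.002.


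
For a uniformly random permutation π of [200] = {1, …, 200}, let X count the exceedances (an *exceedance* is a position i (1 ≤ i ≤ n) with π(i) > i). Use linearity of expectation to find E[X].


Write X = Σ_{i=1}^{200} X_i, where X_i = 1_{π(i) > i}.
For each fixed i, π(i) is uniform over {1, …, 200} (marginal of a uniform permutation), so P[π(i) > i] = (n − i)/n. Summing: Σ_{i=1}^{200} (n − i)/n = (0 + 1 + … + 199)/200 = 200(200 − 1)/(2·200) = (200 − 1)/2.
Hence E[X] = Σ_{i=1}^{200} (200 − i)/200 = 199/2 ≈ 99.50000.

E[X] = 199/2 = 99.50000.


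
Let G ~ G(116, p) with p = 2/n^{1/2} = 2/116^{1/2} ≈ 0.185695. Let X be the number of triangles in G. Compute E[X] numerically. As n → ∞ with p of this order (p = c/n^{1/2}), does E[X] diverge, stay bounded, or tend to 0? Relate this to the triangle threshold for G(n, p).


Number of potential triangles: C(116, 3) = 253460.
Each occurs with probability p³ ≈ (0.185695)³ ≈ 6.40328752e-03.
By linearity: E[X] = C(116, 3)·p³ ≈ 253460 · 6.40328752e-03 ≈ 1622.977256.
Since α = 1/2 < 1, p = c/n^{1/2} ≫ 1/n is above the triangle threshold p ~ 1/n. Asymptotically E[X] ~ (c³/6)·n^{3(1−α)} = (2³/6)·n^{1.5} → ∞; triangles are abundant w.h.p.

E[X] ≈ 1622.977256; in regime p = Θ(1/n^{1/2}) E[X] diverges (above the triangle threshold p ~ 1/n).


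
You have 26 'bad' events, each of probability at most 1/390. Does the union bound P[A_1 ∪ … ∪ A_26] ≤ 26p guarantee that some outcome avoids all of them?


Union bound: P[∪_{i=1}^{26} A_i] ≤ Σ_i P[A_i] ≤ 26·p = 26·(1/390) = 1/15.
Numerically: 1/15 ≈ 0.0666667.
Is 1/15 < 1? YES.
Since P[∪ A_i] ≤ 1/15 < 1, the complement has P[∩ A_i^c] ≥ 1 − 1/15 = 14/15 > 0, so some outcome avoids every A_i.

26·p = 1/15 ≈ 0.0666667; existence CERTIFIED by the union bound.


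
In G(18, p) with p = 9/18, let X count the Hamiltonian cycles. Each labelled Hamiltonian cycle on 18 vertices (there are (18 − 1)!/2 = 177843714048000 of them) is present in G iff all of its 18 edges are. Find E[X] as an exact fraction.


K_18 has (18 − 1)!/2 = 177843714048000 labelled Hamiltonian cycles.
For each such Hamiltonian cycle H, let X_H = 1 if all 18 edges of H are present in G. Then P[X_H = 1] = p^{18} = (1/2)^{18} = 1/262144.
By linearity of expectation: E[X] = Σ_H E[X_H] = 177843714048000 · p^{18} = 177843714048000 · 1/262144 = 10854718875/16.
Numerically: E[X] ≈ 6.7842e+08.

E[X] = 177843714048000 · (1/2)^{18} = 10854718875/16 ≈ 6.7842e+08.


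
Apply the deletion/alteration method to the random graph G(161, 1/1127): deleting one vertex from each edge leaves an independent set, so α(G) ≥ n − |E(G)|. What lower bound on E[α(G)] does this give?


E[|E(G)|] = C(161, 2)·p = 12880 · (1/1127) = 80/7.
E[α(G)] ≥ n − E[|E(G)|] = 161 − 80/7 = 1047/7.
Numerically: ≈ 149.571429.
(This is only a lower bound; the true E[α(G)] may be larger.)

E[α(G)] ≥ 1047/7 ≈ 149.571429.


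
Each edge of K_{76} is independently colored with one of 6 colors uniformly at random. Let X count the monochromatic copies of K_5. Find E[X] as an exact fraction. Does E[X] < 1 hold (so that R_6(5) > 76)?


E[X] = C(76, 5) · 6^{1 − 10} = 18474840 · 6^{−9} = 18474840/10077696.
As a reduced fraction: E[X] = 256595/139968 ≈ 1.8332.
Is E[X] < 1? NO.
Since E[X] ≥ 1, the first-moment bound is inconclusive at n = 76; it does NOT by itself certify R_6(5) > 76.

E[X] = 256595/139968 ≈ 1.8332; E[X] ≥ 1; first-moment method inconclusive here.
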